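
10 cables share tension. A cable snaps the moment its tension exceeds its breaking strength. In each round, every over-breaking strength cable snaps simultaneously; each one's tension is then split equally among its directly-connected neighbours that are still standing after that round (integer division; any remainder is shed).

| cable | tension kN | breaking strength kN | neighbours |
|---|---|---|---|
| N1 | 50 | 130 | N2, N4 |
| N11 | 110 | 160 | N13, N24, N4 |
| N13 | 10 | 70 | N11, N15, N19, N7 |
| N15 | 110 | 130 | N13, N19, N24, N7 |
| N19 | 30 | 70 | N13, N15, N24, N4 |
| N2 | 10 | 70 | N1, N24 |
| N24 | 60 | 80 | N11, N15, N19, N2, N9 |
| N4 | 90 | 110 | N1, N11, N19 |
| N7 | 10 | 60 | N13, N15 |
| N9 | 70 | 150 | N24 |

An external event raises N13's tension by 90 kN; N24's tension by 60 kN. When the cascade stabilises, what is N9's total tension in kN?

94

Round 1 — N13 at 100 > 70; N24 at 120 > 80. N13, N24 snap.
  N13 sheds 100 kN to N11, N15, N19, N7: 25 each.
    N11: 110+25 = 135 ≤ 160
    N15: 110+25 = 135 > 130
    N19: 30+25 = 55 ≤ 70
    N7: 10+25 = 35 ≤ 60
  N24 sheds 120 kN to N11, N15, N19, N2, N9: 24 each.
    N11: 135+24 = 159 ≤ 160
    N15: 135+24 = 159 > 130
    N19: 55+24 = 79 > 70
    N2: 10+24 = 34 ≤ 70
    N9: 70+24 = 94 ≤ 150
Round 2 — N15, N19 snap.
  N15 sheds 159 kN to N7: 159 each.
    N7: 35+159 = 194 > 60
  N19 sheds 79 kN to N4: 79 each.
    N4: 90+79 = 169 > 110
Round 3 — N4, N7 snap.
  N4 sheds 169 kN to N1, N11: 84 each (1 lost).
    N1: 50+84 = 134 > 130
    N11: 159+84 = 243 > 160
  N7 sheds 194 kN: no online neighbours, lost.
Round 4 — N1, N11 snap.
  N1 sheds 134 kN to N2: 134 each.
    N2: 34+134 = 168 > 70
  N11 sheds 243 kN: no online neighbours, lost.
Round 5 — N2 snaps.
  N2 sheds 168 kN: no online neighbours, lost.
No further breaks.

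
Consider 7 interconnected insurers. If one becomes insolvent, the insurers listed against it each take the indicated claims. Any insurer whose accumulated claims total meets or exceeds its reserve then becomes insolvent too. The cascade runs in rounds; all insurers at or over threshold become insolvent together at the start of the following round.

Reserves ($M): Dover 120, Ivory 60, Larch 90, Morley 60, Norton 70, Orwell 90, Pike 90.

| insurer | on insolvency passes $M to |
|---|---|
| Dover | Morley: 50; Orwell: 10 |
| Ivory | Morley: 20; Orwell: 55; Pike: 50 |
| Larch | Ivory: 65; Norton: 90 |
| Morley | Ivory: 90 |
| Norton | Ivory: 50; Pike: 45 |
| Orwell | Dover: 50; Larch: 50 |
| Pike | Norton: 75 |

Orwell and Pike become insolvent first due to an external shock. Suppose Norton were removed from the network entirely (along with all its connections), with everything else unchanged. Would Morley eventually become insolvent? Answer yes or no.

no

With Norton removed:
Round 1 — Orwell, Pike become insolvent (initial).
  Dover: +50 → 50 < 120
  Larch: +50 → 50 < 90
No further insolvencies.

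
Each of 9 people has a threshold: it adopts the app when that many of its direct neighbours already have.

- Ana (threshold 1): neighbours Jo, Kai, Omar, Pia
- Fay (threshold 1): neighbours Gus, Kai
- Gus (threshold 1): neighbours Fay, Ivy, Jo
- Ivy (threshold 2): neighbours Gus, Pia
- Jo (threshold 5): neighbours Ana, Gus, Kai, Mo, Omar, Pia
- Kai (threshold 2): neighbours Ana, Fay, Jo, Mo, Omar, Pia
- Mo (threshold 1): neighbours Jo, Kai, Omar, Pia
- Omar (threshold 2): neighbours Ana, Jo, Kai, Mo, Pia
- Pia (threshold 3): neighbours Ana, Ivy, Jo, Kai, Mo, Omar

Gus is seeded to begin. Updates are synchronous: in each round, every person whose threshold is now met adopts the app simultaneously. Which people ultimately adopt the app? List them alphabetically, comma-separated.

Fay, Gus

Round 1 — Gus adopts the app (initial).
Round 2 — checking thresholds:
  Fay: 1 of 2 neighbours ≥ 1, adopts the app.
  Ivy: 1 of 2 neighbours < 2, below threshold.
  Jo: 1 of 6 neighbours < 5, below threshold.
Round 3 — no new adoptions; cascade stops.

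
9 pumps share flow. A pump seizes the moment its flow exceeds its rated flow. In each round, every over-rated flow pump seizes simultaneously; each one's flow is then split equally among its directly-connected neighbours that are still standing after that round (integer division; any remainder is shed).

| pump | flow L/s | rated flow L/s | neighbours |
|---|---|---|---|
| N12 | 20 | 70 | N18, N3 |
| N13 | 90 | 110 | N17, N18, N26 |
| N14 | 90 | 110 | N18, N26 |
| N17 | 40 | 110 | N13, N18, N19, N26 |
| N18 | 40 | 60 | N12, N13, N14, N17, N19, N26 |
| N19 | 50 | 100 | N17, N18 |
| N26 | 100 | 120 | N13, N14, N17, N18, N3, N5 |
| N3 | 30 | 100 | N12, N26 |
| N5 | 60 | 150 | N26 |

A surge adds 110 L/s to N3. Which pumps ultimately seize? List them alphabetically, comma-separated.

Round 1 — N3 at 140 > 100. N3 seizes.
  N3 sheds 140 L/s to N12, N26: 70 each.
    N12: 20+70 = 90 > 70
    N26: 100+70 = 170 > 120
Round 2 — N12, N26 seize.
  N12 sheds 90 L/s to N18: 90 each.
    N18: 40+90 = 130 > 60
  N26 sheds 170 L/s to N13, N14, N17, N18, N5: 34 each.
    N13: 90+34 = 124 > 110
    N14: 90+34 = 124 > 110
    N17: 40+34 = 74 ≤ 110
    N18: 130+34 = 164 > 60
    N5: 60+34 = 94 ≤ 150
Round 3 — N13, N14, N18 seize.
  N13 sheds 124 L/s to N17: 124 each.
    N17: 74+124 = 198 > 110
  N14 sheds 124 L/s: no online neighbours, lost.
  N18 sheds 164 L/s to N17, N19: 82 each.
    N17: 198+82 = 280 > 110
    N19: 50+82 = 132 > 100
Round 4 — N17, N19 seize.
  N17 sheds 280 L/s: no online neighbours, lost.
  N19 sheds 132 L/s: no online neighbours, lost.
No further seizures.

N12, N13, N14, N17, N18, N19, N26, N3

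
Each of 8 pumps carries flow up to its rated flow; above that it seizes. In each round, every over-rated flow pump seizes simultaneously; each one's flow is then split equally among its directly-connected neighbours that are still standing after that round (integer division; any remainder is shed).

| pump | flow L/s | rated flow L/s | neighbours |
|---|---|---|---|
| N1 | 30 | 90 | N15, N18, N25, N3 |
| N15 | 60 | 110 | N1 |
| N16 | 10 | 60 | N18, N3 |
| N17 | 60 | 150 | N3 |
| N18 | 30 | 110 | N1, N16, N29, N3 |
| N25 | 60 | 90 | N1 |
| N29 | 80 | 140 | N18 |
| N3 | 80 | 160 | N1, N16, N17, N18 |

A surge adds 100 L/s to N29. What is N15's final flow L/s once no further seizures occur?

Round 1 — N29 at 180 > 140. N29 seizes.
  N29 sheds 180 L/s to N18: 180 each.
    N18: 30+180 = 210 > 110
Round 2 — N18 seizes.
  N18 sheds 210 L/s to N1, N16, N3: 70 each.
    N1: 30+70 = 100 > 90
    N16: 10+70 = 80 > 60
    N3: 80+70 = 150 ≤ 160
Round 3 — N1, N16 seize.
  N1 sheds 100 L/s to N15, N25, N3: 33 each (1 lost).
    N15: 60+33 = 93 ≤ 110
    N25: 60+33 = 93 > 90
    N3: 150+33 = 183 > 160
  N16 sheds 80 L/s to N3: 80 each.
    N3: 183+80 = 263 > 160
Round 4 — N25, N3 seize.
  N25 sheds 93 L/s: no online neighbours, lost.
  N3 sheds 263 L/s to N17: 263 each.
    N17: 60+263 = 323 > 150
Round 5 — N17 seizes.
  N17 sheds 323 L/s: no online neighbours, lost.
No further seizures.

93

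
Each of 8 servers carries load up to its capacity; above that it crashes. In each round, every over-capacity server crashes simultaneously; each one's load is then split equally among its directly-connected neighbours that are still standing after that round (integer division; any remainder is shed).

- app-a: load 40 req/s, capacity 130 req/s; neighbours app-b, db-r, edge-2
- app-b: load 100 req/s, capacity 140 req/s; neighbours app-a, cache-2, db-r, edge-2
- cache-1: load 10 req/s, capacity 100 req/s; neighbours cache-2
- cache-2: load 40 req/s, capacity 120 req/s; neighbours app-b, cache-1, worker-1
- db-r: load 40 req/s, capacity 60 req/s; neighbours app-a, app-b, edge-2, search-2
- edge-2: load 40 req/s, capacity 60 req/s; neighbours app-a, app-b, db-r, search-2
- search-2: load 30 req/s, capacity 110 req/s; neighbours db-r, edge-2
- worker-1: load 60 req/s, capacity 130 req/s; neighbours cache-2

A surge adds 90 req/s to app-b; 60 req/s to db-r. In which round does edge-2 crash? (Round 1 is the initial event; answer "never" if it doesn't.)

2

Round 1 — app-b at 190 > 140; db-r at 100 > 60. app-b, db-r crash.
  app-b sheds 190 req/s to app-a, cache-2, edge-2: 63 each (1 lost).
    app-a: 40+63 = 103 ≤ 130
    cache-2: 40+63 = 103 ≤ 120
    edge-2: 40+63 = 103 > 60
  db-r sheds 100 req/s to app-a, edge-2, search-2: 33 each (1 lost).
    app-a: 103+33 = 136 > 130
    edge-2: 103+33 = 136 > 60
    search-2: 30+33 = 63 ≤ 110
Round 2 — app-a, edge-2 crash.
  app-a sheds 136 req/s: no online neighbours, lost.
  edge-2 sheds 136 req/s to search-2: 136 each.
    search-2: 63+136 = 199 > 110
Round 3 — search-2 crashes.
  search-2 sheds 199 req/s: no online neighbours, lost.
No further crashes.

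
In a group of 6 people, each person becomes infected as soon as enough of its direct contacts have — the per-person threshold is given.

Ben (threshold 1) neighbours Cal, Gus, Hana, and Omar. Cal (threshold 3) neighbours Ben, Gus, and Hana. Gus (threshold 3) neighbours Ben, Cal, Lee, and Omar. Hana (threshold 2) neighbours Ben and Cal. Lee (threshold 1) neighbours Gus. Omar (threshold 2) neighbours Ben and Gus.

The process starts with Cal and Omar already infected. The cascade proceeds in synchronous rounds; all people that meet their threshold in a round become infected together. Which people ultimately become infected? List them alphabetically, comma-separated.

Ben, Cal, Gus, Hana, Lee, Omar

Round 1 — Cal, Omar become infected (initial).
Round 2 — checking thresholds:
  Ben: 2 of 4 neighbours ≥ 1, becomes infected.
  Gus: 2 of 4 neighbours < 3, below threshold.
  Hana: 1 of 2 neighbours < 2, below threshold.
Round 3 — checking thresholds:
  Gus: 3 of 4 neighbours ≥ 3, becomes infected.
  Hana: 2 of 2 neighbours ≥ 2, becomes infected.
Round 4 — checking thresholds:
  Lee: 1 of 1 neighbours ≥ 1, becomes infected.
Round 5 — no new infections; cascade stops.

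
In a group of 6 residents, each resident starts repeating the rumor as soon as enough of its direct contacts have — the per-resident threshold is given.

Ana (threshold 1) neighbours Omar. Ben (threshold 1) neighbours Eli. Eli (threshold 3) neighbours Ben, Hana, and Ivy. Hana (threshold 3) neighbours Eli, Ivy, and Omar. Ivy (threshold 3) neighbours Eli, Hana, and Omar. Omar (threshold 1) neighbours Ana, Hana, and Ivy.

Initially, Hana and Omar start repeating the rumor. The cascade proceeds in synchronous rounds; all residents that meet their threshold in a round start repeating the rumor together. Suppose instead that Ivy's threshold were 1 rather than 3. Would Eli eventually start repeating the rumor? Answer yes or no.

no

With Ivy's threshold at 1:
Round 1 — Hana, Omar start repeating the rumor (initial).
Round 2 — checking thresholds:
  Ana: 1 of 1 neighbours ≥ 1, starts repeating the rumor.
  Eli: 1 of 3 neighbours < 3, holds.
  Ivy: 2 of 3 neighbours ≥ 1, starts repeating the rumor.
Round 3 — no new spreads; cascade stops.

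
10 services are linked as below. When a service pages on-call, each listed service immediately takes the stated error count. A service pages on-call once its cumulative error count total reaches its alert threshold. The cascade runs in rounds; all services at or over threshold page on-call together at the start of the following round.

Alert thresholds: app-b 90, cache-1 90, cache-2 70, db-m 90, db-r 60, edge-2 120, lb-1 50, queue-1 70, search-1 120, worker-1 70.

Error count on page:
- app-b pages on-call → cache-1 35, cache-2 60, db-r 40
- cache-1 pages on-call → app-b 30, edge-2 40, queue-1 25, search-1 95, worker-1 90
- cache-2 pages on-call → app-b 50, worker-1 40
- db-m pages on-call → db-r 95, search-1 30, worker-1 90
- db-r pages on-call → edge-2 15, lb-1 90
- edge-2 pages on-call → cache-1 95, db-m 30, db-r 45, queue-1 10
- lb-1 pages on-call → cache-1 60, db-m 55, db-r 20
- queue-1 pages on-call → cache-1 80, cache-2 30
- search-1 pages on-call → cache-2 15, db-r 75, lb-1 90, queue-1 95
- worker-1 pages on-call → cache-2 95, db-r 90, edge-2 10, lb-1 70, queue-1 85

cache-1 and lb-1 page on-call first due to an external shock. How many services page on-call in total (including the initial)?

Round 1 — cache-1, lb-1 page on-call (initial).
  app-b: +30 → 30 < 90
  db-m: +55 → 55 < 90
  db-r: +20 → 20 < 60
  edge-2: +40 → 40 < 120
  queue-1: +25 → 25 < 70
  search-1: +95 → 95 < 120
  worker-1: +90 → 90 ≥ 70
Round 2 — worker-1 pages on-call.
  cache-2: +95 → 95 ≥ 70
  db-r: +90 → 110 ≥ 60
  edge-2: +10 → 50 < 120
  queue-1: +85 → 110 ≥ 70
Round 3 — cache-2, db-r, queue-1 page on-call.
  app-b: +50 → 80 < 90
  edge-2: +15 → 65 < 120
No further pages.

6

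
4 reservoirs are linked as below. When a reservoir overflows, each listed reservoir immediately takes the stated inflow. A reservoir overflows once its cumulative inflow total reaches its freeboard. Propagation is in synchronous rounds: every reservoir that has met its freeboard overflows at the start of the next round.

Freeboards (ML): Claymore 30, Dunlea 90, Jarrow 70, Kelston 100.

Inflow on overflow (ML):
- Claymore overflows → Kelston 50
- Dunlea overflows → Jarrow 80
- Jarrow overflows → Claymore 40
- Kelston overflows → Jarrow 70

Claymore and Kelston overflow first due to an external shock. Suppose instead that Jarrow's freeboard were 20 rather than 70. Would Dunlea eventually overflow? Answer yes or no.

With Jarrow's freeboard at 20:
Round 1 — Claymore, Kelston overflow (initial).
  Jarrow: +70 → 70 ≥ 20
Round 2 — Jarrow overflows.
No further overflows.

no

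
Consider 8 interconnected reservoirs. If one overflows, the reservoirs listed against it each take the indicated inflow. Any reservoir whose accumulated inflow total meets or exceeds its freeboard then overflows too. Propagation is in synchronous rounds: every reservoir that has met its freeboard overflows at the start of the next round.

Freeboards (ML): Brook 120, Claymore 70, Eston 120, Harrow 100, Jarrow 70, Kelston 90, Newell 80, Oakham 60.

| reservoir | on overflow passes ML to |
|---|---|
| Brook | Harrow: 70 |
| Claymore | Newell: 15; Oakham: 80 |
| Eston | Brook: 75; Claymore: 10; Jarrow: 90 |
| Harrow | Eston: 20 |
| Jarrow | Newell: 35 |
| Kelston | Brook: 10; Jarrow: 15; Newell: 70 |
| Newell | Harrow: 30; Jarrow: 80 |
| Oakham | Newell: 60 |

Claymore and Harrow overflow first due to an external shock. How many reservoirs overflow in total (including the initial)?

3

Round 1 — Claymore, Harrow overflow (initial).
  Eston: +20 → 20 < 120
  Newell: +15 → 15 < 80
  Oakham: +80 → 80 ≥ 60
Round 2 — Oakham overflows.
  Newell: +60 → 75 < 80
No further overflows.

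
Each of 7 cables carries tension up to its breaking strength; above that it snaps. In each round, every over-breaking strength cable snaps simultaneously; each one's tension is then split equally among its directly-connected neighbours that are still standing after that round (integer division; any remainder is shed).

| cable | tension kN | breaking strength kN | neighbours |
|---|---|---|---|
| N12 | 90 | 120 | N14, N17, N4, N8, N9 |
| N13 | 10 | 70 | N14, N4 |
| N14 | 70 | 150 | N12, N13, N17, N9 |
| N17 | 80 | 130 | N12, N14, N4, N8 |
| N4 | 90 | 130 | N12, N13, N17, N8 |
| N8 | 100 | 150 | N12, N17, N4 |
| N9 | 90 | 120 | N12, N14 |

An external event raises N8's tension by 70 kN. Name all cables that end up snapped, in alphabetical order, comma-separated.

N12, N13, N14, N17, N4, N8, N9

Round 1 — N8 at 170 > 150. N8 snaps.
  N8 sheds 170 kN to N12, N17, N4: 56 each (2 lost).
    N12: 90+56 = 146 > 120
    N17: 80+56 = 136 > 130
    N4: 90+56 = 146 > 130
Round 2 — N12, N17, N4 snap.
  N12 sheds 146 kN to N14, N9: 73 each.
    N14: 70+73 = 143 ≤ 150
    N9: 90+73 = 163 > 120
  N17 sheds 136 kN to N14: 136 each.
    N14: 143+136 = 279 > 150
  N4 sheds 146 kN to N13: 146 each.
    N13: 10+146 = 156 > 70
Round 3 — N13, N14, N9 snap.
  N13 sheds 156 kN: no online neighbours, lost.
  N14 sheds 279 kN: no online neighbours, lost.
  N9 sheds 163 kN: no online neighbours, lost.
No further breaks.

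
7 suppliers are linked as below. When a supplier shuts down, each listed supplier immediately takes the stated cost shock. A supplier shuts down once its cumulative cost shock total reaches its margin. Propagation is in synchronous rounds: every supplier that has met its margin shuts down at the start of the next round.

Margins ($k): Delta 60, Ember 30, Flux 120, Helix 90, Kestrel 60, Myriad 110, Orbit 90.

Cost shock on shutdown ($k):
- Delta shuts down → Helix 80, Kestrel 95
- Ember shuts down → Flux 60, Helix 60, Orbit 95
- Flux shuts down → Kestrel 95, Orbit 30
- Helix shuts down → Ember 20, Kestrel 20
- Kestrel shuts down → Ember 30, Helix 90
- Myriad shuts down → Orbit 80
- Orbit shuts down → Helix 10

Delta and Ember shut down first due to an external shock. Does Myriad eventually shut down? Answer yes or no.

Round 1 — Delta, Ember shut down (initial).
  Flux: +60 → 60 < 120
  Helix: +80+60 → 140 ≥ 90
  Kestrel: +95 → 95 ≥ 60
  Orbit: +95 → 95 ≥ 90
Round 2 — Helix, Kestrel, Orbit shut down.
No further shutdowns.

no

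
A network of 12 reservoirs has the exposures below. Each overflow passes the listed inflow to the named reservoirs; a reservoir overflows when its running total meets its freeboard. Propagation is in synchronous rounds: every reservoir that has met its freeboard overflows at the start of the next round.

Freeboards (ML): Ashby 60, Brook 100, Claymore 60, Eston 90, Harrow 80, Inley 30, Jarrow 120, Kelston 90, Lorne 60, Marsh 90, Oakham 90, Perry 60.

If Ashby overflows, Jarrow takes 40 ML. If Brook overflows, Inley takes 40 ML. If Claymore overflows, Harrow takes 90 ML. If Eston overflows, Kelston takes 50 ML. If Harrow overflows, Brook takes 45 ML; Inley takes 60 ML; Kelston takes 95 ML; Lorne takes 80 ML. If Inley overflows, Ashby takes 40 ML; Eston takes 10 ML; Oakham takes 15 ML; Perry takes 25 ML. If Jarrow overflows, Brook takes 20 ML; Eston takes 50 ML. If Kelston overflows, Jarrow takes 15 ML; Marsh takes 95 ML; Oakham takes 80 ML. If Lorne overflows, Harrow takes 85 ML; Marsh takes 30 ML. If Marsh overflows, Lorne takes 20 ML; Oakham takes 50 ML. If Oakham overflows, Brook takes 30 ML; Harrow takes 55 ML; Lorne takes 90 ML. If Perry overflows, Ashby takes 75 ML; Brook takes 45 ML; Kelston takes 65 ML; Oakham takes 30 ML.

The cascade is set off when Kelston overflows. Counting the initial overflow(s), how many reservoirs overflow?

Round 1 — Kelston overflows (initial).
  Jarrow: +15 → 15 < 120
  Marsh: +95 → 95 ≥ 90
  Oakham: +80 → 80 < 90
Round 2 — Marsh overflows.
  Lorne: +20 → 20 < 60
  Oakham: +50 → 130 ≥ 90
Round 3 — Oakham overflows.
  Brook: +30 → 30 < 100
  Harrow: +55 → 55 < 80
  Lorne: +90 → 110 ≥ 60
Round 4 — Lorne overflows.
  Harrow: +85 → 140 ≥ 80
Round 5 — Harrow overflows.
  Brook: +45 → 75 < 100
  Inley: +60 → 60 ≥ 30
Round 6 — Inley overflows.
  Ashby: +40 → 40 < 60
  Eston: +10 → 10 < 90
  Perry: +25 → 25 < 60
No further overflows.

6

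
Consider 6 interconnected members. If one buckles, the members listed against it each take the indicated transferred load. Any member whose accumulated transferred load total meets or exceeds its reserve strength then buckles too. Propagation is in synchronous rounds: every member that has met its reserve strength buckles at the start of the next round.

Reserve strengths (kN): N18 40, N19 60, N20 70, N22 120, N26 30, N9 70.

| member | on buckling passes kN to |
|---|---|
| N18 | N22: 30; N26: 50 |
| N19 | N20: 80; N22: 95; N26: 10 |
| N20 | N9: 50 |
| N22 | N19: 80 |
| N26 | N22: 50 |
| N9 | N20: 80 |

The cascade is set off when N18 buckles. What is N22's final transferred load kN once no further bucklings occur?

Round 1 — N18 buckles (initial).
  N22: +30 → 30 < 120
  N26: +50 → 50 ≥ 30
Round 2 — N26 buckles.
  N22: +50 → 80 < 120
No further bucklings.

80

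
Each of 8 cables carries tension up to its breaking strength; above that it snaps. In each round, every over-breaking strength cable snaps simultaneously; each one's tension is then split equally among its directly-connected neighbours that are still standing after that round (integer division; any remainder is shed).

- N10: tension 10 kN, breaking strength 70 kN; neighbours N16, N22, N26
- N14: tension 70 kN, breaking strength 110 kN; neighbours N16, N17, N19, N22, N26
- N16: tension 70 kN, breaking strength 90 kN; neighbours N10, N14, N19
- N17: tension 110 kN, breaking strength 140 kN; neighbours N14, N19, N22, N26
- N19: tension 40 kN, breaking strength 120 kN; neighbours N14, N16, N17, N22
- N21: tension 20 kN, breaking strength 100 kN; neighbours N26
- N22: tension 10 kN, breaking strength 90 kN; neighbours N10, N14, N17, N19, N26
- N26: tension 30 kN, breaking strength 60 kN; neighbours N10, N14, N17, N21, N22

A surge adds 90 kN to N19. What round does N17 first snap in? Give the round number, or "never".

2

Round 1 — N19 at 130 > 120. N19 snaps.
  N19 sheds 130 kN to N14, N16, N17, N22: 32 each (2 lost).
    N14: 70+32 = 102 ≤ 110
    N16: 70+32 = 102 > 90
    N17: 110+32 = 142 > 140
    N22: 10+32 = 42 ≤ 90
Round 2 — N16, N17 snap.
  N16 sheds 102 kN to N10, N14: 51 each.
    N10: 10+51 = 61 ≤ 70
    N14: 102+51 = 153 > 110
  N17 sheds 142 kN to N14, N22, N26: 47 each (1 lost).
    N14: 153+47 = 200 > 110
    N22: 42+47 = 89 ≤ 90
    N26: 30+47 = 77 > 60
Round 3 — N14, N26 snap.
  N14 sheds 200 kN to N22: 200 each.
    N22: 89+200 = 289 > 90
  N26 sheds 77 kN to N10, N21, N22: 25 each (2 lost).
    N10: 61+25 = 86 > 70
    N21: 20+25 = 45 ≤ 100
    N22: 289+25 = 314 > 90
Round 4 — N10, N22 snap.
  N10 sheds 86 kN: no online neighbours, lost.
  N22 sheds 314 kN: no online neighbours, lost.
No further breaks.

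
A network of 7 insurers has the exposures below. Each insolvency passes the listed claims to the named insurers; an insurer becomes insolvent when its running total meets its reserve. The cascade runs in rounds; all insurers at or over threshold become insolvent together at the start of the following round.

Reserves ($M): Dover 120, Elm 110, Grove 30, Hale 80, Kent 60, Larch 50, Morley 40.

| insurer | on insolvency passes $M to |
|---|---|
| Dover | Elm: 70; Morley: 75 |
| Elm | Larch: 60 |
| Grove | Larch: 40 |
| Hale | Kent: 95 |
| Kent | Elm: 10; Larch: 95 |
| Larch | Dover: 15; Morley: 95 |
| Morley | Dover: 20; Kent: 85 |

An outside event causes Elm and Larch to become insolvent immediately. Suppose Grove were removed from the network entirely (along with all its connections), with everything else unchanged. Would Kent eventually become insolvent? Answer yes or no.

yes

With Grove removed:
Round 1 — Elm, Larch become insolvent (initial).
  Dover: +15 → 15 < 120
  Morley: +95 → 95 ≥ 40
Round 2 — Morley becomes insolvent.
  Dover: +20 → 35 < 120
  Kent: +85 → 85 ≥ 60
Round 3 — Kent becomes insolvent.
No further insolvencies.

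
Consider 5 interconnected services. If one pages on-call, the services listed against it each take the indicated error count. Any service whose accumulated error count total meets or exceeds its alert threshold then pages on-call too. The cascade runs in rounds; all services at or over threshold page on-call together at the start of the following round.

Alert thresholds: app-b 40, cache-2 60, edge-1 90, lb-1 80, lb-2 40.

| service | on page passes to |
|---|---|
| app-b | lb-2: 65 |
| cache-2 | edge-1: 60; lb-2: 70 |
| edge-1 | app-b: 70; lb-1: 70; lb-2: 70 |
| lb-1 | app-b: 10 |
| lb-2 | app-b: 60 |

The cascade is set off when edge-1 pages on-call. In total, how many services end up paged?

3

Round 1 — edge-1 pages on-call (initial).
  app-b: +70 → 70 ≥ 40
  lb-1: +70 → 70 < 80
  lb-2: +70 → 70 ≥ 40
Round 2 — app-b, lb-2 page on-call.
No further pages.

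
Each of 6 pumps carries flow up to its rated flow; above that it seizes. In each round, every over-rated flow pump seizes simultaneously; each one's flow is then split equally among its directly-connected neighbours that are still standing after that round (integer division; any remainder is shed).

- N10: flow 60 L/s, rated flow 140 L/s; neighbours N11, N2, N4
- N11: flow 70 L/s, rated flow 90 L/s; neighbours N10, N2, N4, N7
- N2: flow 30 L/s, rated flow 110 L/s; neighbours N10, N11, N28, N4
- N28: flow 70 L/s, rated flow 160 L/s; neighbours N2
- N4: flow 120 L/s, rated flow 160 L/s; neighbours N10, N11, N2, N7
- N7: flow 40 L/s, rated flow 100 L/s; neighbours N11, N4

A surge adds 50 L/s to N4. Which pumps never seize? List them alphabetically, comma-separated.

N10, N2, N28

Round 1 — N4 at 170 > 160. N4 seizes.
  N4 sheds 170 L/s to N10, N11, N2, N7: 42 each (2 lost).
    N10: 60+42 = 102 ≤ 140
    N11: 70+42 = 112 > 90
    N2: 30+42 = 72 ≤ 110
    N7: 40+42 = 82 ≤ 100
Round 2 — N11 seizes.
  N11 sheds 112 L/s to N10, N2, N7: 37 each (1 lost).
    N10: 102+37 = 139 ≤ 140
    N2: 72+37 = 109 ≤ 110
    N7: 82+37 = 119 > 100
Round 3 — N7 seizes.
  N7 sheds 119 L/s: no online neighbours, lost.
No further seizures.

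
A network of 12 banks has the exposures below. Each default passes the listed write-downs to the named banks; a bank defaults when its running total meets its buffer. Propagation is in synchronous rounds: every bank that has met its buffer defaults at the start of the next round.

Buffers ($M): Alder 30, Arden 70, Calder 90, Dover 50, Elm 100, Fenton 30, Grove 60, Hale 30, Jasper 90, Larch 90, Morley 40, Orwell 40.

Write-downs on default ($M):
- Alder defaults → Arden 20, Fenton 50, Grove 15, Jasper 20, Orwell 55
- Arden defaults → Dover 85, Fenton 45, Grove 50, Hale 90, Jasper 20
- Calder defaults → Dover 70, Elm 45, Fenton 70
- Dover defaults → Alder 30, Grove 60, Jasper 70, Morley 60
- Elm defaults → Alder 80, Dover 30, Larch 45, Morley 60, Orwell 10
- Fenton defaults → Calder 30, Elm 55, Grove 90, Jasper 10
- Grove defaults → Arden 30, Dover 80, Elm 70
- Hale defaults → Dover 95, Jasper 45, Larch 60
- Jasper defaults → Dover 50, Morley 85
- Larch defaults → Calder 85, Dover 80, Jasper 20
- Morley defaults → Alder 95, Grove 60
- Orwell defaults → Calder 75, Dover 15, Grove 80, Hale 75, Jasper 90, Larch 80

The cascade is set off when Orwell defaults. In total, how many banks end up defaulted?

11

Round 1 — Orwell defaults (initial).
  Calder: +75 → 75 < 90
  Dover: +15 → 15 < 50
  Grove: +80 → 80 ≥ 60
  Hale: +75 → 75 ≥ 30
  Jasper: +90 → 90 ≥ 90
  Larch: +80 → 80 < 90
Round 2 — Grove, Hale, Jasper default.
  Arden: +30 → 30 < 70
  Dover: +80+95+50 → 240 ≥ 50
  Elm: +70 → 70 < 100
  Larch: +60 → 140 ≥ 90
  Morley: +85 → 85 ≥ 40
Round 3 — Dover, Larch, Morley default.
  Alder: +30+95 → 125 ≥ 30
  Calder: +85 → 160 ≥ 90
Round 4 — Alder, Calder default.
  Arden: +20 → 50 < 70
  Elm: +45 → 115 ≥ 100
  Fenton: +50+70 → 120 ≥ 30
Round 5 — Elm, Fenton default.
No further defaults.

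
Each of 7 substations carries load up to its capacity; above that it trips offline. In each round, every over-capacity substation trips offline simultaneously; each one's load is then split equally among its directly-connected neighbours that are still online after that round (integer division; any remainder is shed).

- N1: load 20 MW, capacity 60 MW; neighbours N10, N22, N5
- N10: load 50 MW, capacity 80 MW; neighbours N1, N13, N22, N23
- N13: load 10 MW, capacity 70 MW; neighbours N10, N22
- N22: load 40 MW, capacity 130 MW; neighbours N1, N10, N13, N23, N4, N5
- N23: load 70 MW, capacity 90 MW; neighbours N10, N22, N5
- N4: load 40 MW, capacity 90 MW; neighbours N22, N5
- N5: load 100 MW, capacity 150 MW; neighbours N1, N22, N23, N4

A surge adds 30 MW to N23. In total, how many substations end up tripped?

2

Round 1 — N23 at 100 > 90. N23 trips offline.
  N23 sheds 100 MW to N10, N22, N5: 33 each (1 lost).
    N10: 50+33 = 83 > 80
    N22: 40+33 = 73 ≤ 130
    N5: 100+33 = 133 ≤ 150
Round 2 — N10 trips offline.
  N10 sheds 83 MW to N1, N13, N22: 27 each (2 lost).
    N1: 20+27 = 47 ≤ 60
    N13: 10+27 = 37 ≤ 70
    N22: 73+27 = 100 ≤ 130
No further trips.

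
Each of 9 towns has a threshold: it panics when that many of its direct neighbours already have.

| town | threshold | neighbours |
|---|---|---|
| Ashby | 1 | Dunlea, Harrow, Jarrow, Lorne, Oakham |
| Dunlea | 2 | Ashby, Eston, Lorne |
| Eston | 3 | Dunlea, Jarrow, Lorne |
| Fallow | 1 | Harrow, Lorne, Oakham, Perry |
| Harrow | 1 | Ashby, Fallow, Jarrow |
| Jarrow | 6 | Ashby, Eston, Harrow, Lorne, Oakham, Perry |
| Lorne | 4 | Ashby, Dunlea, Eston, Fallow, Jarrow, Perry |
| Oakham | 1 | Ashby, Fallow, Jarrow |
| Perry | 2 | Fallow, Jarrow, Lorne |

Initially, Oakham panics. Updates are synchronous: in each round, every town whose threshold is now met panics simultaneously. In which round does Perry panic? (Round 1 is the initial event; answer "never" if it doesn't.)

Round 1 — Oakham panics (initial).
Round 2 — checking thresholds:
  Ashby: 1 of 5 neighbours ≥ 1, panics.
  Fallow: 1 of 4 neighbours ≥ 1, panics.
  Jarrow: 1 of 6 neighbours < 6, not yet.
Round 3 — checking thresholds:
  Dunlea: 1 of 3 neighbours < 2, not yet.
  Harrow: 2 of 3 neighbours ≥ 1, panics.
  Jarrow: 2 of 6 neighbours < 6, not yet.
  Lorne: 2 of 6 neighbours < 4, not yet.
  Perry: 1 of 3 neighbours < 2, not yet.
Round 4 — no new panics; cascade stops.

never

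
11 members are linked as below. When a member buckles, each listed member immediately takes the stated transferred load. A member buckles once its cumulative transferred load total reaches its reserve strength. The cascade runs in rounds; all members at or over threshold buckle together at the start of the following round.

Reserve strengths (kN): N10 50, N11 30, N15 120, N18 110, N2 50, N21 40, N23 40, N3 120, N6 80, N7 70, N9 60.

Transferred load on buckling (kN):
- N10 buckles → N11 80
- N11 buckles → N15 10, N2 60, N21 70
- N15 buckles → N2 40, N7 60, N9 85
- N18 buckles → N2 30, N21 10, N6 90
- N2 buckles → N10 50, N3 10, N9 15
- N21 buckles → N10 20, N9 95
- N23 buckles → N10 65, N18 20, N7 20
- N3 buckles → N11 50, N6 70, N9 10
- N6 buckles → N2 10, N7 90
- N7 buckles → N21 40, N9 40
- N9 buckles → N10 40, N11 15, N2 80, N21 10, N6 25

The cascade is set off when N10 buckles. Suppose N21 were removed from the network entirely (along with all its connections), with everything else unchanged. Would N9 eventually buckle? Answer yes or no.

With N21 removed:
Round 1 — N10 buckles (initial).
  N11: +80 → 80 ≥ 30
Round 2 — N11 buckles.
  N15: +10 → 10 < 120
  N2: +60 → 60 ≥ 50
Round 3 — N2 buckles.
  N3: +10 → 10 < 120
  N9: +15 → 15 < 60
No further bucklings.

no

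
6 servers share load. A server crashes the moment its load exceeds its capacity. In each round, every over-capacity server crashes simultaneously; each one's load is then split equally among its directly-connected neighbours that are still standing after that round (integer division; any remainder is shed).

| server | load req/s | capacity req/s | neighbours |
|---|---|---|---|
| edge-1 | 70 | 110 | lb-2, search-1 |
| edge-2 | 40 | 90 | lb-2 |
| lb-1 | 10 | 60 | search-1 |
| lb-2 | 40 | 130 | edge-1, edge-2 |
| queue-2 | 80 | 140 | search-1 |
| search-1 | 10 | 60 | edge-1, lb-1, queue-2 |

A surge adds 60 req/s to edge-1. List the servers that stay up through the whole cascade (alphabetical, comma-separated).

edge-2, lb-1, lb-2, queue-2

Round 1 — edge-1 at 130 > 110. edge-1 crashes.
  edge-1 sheds 130 req/s to lb-2, search-1: 65 each.
    lb-2: 40+65 = 105 ≤ 130
    search-1: 10+65 = 75 > 60
Round 2 — search-1 crashes.
  search-1 sheds 75 req/s to lb-1, queue-2: 37 each (1 lost).
    lb-1: 10+37 = 47 ≤ 60
    queue-2: 80+37 = 117 ≤ 140
No further crashes.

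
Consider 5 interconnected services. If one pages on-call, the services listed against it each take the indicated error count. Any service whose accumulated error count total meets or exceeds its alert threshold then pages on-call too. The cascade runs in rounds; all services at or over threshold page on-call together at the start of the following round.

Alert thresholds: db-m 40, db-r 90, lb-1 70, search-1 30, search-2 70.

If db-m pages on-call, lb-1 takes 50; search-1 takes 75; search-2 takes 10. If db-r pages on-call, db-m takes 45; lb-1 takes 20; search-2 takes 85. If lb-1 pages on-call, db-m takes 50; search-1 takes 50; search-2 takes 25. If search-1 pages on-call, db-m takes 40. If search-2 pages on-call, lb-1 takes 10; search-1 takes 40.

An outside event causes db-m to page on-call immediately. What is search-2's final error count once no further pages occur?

Round 1 — db-m pages on-call (initial).
  lb-1: +50 → 50 < 70
  search-1: +75 → 75 ≥ 30
  search-2: +10 → 10 < 70
Round 2 — search-1 pages on-call.
No further pages.

10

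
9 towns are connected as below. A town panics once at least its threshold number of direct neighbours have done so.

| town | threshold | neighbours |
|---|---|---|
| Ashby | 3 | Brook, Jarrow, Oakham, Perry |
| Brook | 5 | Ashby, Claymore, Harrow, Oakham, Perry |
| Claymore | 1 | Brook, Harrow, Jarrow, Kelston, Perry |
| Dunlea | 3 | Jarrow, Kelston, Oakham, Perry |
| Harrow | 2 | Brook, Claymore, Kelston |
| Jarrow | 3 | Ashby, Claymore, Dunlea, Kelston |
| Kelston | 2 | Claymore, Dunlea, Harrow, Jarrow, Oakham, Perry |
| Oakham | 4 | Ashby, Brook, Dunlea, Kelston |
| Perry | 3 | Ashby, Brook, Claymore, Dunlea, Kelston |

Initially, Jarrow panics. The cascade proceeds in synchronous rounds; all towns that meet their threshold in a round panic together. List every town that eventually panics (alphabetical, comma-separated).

Claymore, Harrow, Jarrow, Kelston

Round 1 — Jarrow panics (initial).
Round 2 — checking thresholds:
  Ashby: 1 of 4 neighbours < 3, not yet.
  Claymore: 1 of 5 neighbours ≥ 1, panics.
  Dunlea: 1 of 4 neighbours < 3, not yet.
  Kelston: 1 of 6 neighbours < 2, not yet.
Round 3 — checking thresholds:
  Ashby: 1 of 4 neighbours < 3, not yet.
  Brook: 1 of 5 neighbours < 5, not yet.
  Dunlea: 1 of 4 neighbours < 3, not yet.
  Harrow: 1 of 3 neighbours < 2, not yet.
  Kelston: 2 of 6 neighbours ≥ 2, panics.
  Perry: 1 of 5 neighbours < 3, not yet.
Round 4 — checking thresholds:
  Ashby: 1 of 4 neighbours < 3, not yet.
  Brook: 1 of 5 neighbours < 5, not yet.
  Dunlea: 2 of 4 neighbours < 3, not yet.
  Harrow: 2 of 3 neighbours ≥ 2, panics.
  Oakham: 1 of 4 neighbours < 4, not yet.
  Perry: 2 of 5 neighbours < 3, not yet.
Round 5 — no new panics; cascade stops.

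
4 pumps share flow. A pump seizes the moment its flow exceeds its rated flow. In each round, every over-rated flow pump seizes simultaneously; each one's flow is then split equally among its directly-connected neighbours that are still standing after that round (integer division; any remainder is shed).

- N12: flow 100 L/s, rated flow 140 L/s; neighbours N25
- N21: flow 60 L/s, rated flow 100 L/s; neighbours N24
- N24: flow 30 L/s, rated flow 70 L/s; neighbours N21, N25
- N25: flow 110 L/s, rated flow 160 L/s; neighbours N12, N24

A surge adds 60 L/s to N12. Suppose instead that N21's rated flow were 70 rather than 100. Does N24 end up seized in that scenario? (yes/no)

With N21's rated flow at 70:
Round 1 — N12 at 160 > 140. N12 seizes.
  N12 sheds 160 L/s to N25: 160 each.
    N25: 110+160 = 270 > 160
Round 2 — N25 seizes.
  N25 sheds 270 L/s to N24: 270 each.
    N24: 30+270 = 300 > 70
Round 3 — N24 seizes.
  N24 sheds 300 L/s to N21: 300 each.
    N21: 60+300 = 360 > 70
Round 4 — N21 seizes.
  N21 sheds 360 L/s: no online neighbours, lost.
No further seizures.

yes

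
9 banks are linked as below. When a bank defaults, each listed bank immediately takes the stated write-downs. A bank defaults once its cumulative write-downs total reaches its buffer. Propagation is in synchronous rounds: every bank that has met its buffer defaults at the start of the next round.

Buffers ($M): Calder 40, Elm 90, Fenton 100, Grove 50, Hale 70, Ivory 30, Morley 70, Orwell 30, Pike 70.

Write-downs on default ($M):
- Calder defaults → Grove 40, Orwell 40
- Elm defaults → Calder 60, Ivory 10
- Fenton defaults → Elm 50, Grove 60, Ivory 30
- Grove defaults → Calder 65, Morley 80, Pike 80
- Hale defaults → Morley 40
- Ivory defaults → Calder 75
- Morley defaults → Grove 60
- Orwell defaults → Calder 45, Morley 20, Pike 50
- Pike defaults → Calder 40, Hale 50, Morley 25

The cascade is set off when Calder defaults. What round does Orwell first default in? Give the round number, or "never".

Round 1 — Calder defaults (initial).
  Grove: +40 → 40 < 50
  Orwell: +40 → 40 ≥ 30
Round 2 — Orwell defaults.
  Morley: +20 → 20 < 70
  Pike: +50 → 50 < 70
No further defaults.

2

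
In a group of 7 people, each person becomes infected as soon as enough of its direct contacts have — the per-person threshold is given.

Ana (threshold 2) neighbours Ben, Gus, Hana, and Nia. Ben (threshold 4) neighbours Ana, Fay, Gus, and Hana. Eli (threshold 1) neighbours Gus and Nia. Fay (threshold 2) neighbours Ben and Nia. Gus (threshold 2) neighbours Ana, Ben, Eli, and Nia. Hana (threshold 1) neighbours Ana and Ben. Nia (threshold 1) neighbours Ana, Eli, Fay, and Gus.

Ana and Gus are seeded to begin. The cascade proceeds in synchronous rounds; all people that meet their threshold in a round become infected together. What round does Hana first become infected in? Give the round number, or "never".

2

Round 1 — Ana, Gus become infected (initial).
Round 2 — checking thresholds:
  Ben: 2 of 4 neighbours < 4, holds.
  Eli: 1 of 2 neighbours ≥ 1, becomes infected.
  Hana: 1 of 2 neighbours ≥ 1, becomes infected.
  Nia: 2 of 4 neighbours ≥ 1, becomes infected.
Round 3 — no new infections; cascade stops.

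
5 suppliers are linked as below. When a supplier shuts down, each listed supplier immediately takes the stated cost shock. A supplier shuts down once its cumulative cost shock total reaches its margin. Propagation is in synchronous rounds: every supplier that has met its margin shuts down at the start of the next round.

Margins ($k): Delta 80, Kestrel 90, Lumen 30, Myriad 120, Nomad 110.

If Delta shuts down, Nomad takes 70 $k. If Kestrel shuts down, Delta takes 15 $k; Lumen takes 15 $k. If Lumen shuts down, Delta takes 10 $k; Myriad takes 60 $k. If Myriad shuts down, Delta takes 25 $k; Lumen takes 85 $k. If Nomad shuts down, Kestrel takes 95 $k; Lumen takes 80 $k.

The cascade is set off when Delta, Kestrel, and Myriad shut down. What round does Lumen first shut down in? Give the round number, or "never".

Round 1 — Delta, Kestrel, Myriad shut down (initial).
  Lumen: +15+85 → 100 ≥ 30
  Nomad: +70 → 70 < 110
Round 2 — Lumen shuts down.
No further shutdowns.

2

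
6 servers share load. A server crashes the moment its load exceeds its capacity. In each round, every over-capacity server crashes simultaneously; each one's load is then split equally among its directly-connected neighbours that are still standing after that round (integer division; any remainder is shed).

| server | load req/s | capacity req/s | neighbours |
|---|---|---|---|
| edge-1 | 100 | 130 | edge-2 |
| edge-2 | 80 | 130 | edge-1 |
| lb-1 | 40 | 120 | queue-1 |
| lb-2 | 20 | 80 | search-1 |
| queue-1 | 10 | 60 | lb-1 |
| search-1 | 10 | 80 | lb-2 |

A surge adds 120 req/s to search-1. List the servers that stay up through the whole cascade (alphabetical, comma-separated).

edge-1, edge-2, lb-1, queue-1

Round 1 — search-1 at 130 > 80. search-1 crashes.
  search-1 sheds 130 req/s to lb-2: 130 each.
    lb-2: 20+130 = 150 > 80
Round 2 — lb-2 crashes.
  lb-2 sheds 150 req/s: no online neighbours, lost.
No further crashes.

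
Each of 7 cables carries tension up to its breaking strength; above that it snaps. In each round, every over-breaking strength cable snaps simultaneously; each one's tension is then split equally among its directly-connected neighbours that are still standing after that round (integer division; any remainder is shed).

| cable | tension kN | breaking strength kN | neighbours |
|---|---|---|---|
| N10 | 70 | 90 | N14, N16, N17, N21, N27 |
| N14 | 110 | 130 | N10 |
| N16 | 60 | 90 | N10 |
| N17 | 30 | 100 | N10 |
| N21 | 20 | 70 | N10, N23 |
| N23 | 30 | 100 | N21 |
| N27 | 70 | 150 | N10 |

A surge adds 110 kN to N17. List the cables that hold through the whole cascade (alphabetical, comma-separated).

Round 1 — N17 at 140 > 100. N17 snaps.
  N17 sheds 140 kN to N10: 140 each.
    N10: 70+140 = 210 > 90
Round 2 — N10 snaps.
  N10 sheds 210 kN to N14, N16, N21, N27: 52 each (2 lost).
    N14: 110+52 = 162 > 130
    N16: 60+52 = 112 > 90
    N21: 20+52 = 72 > 70
    N27: 70+52 = 122 ≤ 150
Round 3 — N14, N16, N21 snap.
  N14 sheds 162 kN: no online neighbours, lost.
  N16 sheds 112 kN: no online neighbours, lost.
  N21 sheds 72 kN to N23: 72 each.
    N23: 30+72 = 102 > 100
Round 4 — N23 snaps.
  N23 sheds 102 kN: no online neighbours, lost.
No further breaks.

N27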